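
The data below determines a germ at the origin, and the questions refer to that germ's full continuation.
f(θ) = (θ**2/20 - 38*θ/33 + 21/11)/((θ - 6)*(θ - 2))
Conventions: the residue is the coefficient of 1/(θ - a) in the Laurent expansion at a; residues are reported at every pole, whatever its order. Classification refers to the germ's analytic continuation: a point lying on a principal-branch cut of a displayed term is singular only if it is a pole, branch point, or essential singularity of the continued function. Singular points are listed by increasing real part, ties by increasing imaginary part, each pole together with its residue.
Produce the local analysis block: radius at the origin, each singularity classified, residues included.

Radius of convergence at 0: 2.
At 2: a pole of order 1; residue 8/165.
At 6: a pole of order 1; residue -4/5.

Denominator factor (θ - 6): pole of order 1 at 6, modulus 6.
Denominator factor (θ - 2): pole of order 1 at 2, modulus 2.
The radius of convergence is the smallest modulus among the singular points: 2.
At the order-1 pole 2 set g(θ) = (θ - (2))*f(θ) = (θ**2/20 - 38*θ/33 + 21/11)/(θ - 6).
Simple pole: residue = g(a) at a = 2, which is 8/165.
At the order-1 pole 6 set g(θ) = (θ - (6))*f(θ) = (θ**2/20 - 38*θ/33 + 21/11)/(θ - 2).
Simple pole: residue = g(a) at a = 6, which is -4/5.
List the singular points by increasing real part (a conjugate pair: the negative imaginary part first).


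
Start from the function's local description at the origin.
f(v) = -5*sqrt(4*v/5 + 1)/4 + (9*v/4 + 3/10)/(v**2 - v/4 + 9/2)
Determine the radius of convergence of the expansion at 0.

Denominator factor (v**2 - v/4 + 9/2): discriminant -287/16, complex-conjugate roots (1/8) + ((1/8)*sqrt(287))*i and (1/8) - ((1/8)*sqrt(287))*i; poles of order 1, moduli (3/2)*sqrt(2) and (3/2)*sqrt(2).
Branch term (-5/4)*sqrt(1 - v/(-5/4)): its argument vanishes at v = -5/4, a square-root branch point, modulus 5/4.
The radius of convergence is the smallest modulus among the singular points: 5/4.

The radius of convergence is 5/4.


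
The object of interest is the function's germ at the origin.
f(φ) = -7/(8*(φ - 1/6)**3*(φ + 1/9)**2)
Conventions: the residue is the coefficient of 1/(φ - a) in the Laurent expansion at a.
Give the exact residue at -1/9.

At the order-2 pole -1/9 set g(φ) = (φ - (-1/9))^2*f(φ) = -7/(8*(φ - 1/6)**3).
Order-2 pole: residue = g'(a); g'(-1/9) = 275562/625, so the residue is 275562/625.

The residue is 275562/625.


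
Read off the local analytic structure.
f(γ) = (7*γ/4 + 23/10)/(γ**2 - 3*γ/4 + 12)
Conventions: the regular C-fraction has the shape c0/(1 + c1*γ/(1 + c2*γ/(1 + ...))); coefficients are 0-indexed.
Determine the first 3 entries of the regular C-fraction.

Taylor coefficients (expand at 0): a_0 = 23/120, a_1 = 101/640, a_2 = -563/92160.
c0 = a_0 = 23/120. Peel one level at a time: if S = 1 + c*γ/S' with S'(0) = 1, then c is the γ-coefficient of S and S' = c*γ/(S - 1).
S_1 = c0/f = 1 + (-303/368)*γ + (36047/50784)*γ^2 + ...; c1 = -303/368.
S_2 = c1*γ/(S_1 - 1) = 1 + (36047/41814)*γ + ...; c2 = 36047/41814.

The regular C-fraction coefficients are [23/120, -303/368, 36047/41814].


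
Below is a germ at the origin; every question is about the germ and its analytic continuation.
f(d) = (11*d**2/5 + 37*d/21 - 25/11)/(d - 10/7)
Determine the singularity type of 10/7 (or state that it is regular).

The denominator factor d - 10/7 vanishes at 10/7 and appears to the power 1; the numerator there equals 7655/1617, nonzero, and no other factor vanishes.
Hence a pole whose order is the multiplicity, 1.

The point is a pole of order 1.


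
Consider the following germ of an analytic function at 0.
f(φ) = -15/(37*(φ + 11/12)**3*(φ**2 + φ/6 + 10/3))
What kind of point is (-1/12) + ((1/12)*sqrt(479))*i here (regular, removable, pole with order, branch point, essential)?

The denominator factor φ**2 + φ/6 + 10/3 vanishes at (-1/12) + ((1/12)*sqrt(479))*i and appears to the power 1; the numerator there equals -15/37, nonzero, and no other factor vanishes.
Hence a pole whose order is the multiplicity, 1.

The point is a pole of order 1.


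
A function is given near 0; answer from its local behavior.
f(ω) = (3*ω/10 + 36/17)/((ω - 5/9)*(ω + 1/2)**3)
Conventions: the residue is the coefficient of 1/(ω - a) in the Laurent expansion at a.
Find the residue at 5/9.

At the order-1 pole 5/9 set g(ω) = (ω - (5/9))*f(ω) = (3*ω/10 + 36/17)/(ω + 1/2)**3.
Simple pole: residue = g(a) at a = 5/9, which is 226476/116603.

The residue is 226476/116603.


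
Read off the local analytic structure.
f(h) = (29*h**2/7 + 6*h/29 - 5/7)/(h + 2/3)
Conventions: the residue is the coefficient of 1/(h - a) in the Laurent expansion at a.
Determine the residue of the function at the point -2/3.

The residue is 1807/1827.

At the order-1 pole -2/3 set g(h) = (h - (-2/3))*f(h) = 29*h**2/7 + 6*h/29 - 5/7.
Simple pole: residue = g(a) at a = -2/3, which is 1807/1827.


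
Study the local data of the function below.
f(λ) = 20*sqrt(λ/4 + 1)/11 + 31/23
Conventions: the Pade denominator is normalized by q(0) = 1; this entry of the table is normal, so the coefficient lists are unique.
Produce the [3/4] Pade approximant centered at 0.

The Pade approximant has numerator coefficients [801/253, 3275561/2402488, 20186605/115319424, 5814761/922555392]; denominator coefficients [1, 10223/28488, 15505/455808, 727/1215488, -115/29171712].

Taylor coefficients needed (expand at 0): a_0 = 801/253, a_1 = 5/22, a_2 = -5/352, a_3 = 5/2816, a_4 = -25/90112, a_5 = 35/720896, a_6 = -105/11534336, a_7 = 15/8388608.
Write the denominator as Q(λ) = 1 + q1*λ + q2*λ^2 + q3*λ^3 + q4*λ^4. Requiring Q*f - P = O(λ^8) with deg P <= 3 kills the coefficients of λ^4..λ^7 in Q*f:
  λ^4: a_4 + q1*a_3 + q2*a_2 + q3*a_1 + q4*a_0 = 0, i.e. -25/90112 + (5/2816)*q1 + (-5/352)*q2 + (5/22)*q3 + (801/253)*q4 = 0.
  λ^5: a_5 + q1*a_4 + q2*a_3 + q3*a_2 + q4*a_1 = 0, i.e. 35/720896 + (-25/90112)*q1 + (5/2816)*q2 + (-5/352)*q3 + (5/22)*q4 = 0.
  λ^6: a_6 + q1*a_5 + q2*a_4 + q3*a_3 + q4*a_2 = 0, i.e. -105/11534336 + (35/720896)*q1 + (-25/90112)*q2 + (5/2816)*q3 + (-5/352)*q4 = 0.
  λ^7: a_7 + q1*a_6 + q2*a_5 + q3*a_4 + q4*a_3 = 0, i.e. 15/8388608 + (-105/11534336)*q1 + (35/720896)*q2 + (-25/90112)*q3 + (5/2816)*q4 = 0.
Solving this linear system: q1 = 10223/28488, q2 = 15505/455808, q3 = 727/1215488, q4 = -115/29171712.
The numerator is Q*f truncated at degree 3: P0 = a_0 = 801/253; P1 = a_1 + q1*a_0 = 3275561/2402488; P2 = a_2 + q1*a_1 + q2*a_0 = 20186605/115319424; P3 = a_3 + q1*a_2 + q2*a_1 + q3*a_0 = 5814761/922555392.


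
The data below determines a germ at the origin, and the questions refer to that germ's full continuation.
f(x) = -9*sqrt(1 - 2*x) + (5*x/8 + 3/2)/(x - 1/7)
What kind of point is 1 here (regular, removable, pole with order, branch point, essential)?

Denominator factors: x - 1/7 = 6/7 at x = 1 — none vanishes.
Branch term sqrt(1 - x/(1/2)): argument at 1 is -1, nonzero, so 1 is not its branch point (a point on a principal cut is still regular for the continued germ).
So the germ continues analytically to 1.

The point is a regular point.


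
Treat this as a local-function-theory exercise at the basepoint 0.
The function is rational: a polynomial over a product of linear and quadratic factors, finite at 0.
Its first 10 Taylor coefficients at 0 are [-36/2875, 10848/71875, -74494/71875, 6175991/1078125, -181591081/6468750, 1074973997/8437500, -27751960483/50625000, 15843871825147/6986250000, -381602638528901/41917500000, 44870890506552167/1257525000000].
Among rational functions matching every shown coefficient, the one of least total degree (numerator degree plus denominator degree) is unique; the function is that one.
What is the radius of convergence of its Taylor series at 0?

No rational of total degree below 8 reproduces all 10 coefficients; solving the [1/7] Pade equations on them gives f(ψ) = (28*ψ/25 - 8/23)/((ψ - 6)*(ψ**2 - 5*ψ - 5/3)**3), whose expansion matches every shown term.
Denominator factor (ψ**2 - 5*ψ - 5/3)^3: discriminant 95/3, real irrational roots 5/2 + (1/6)*sqrt(285) and 5/2 - (1/6)*sqrt(285); poles of order 3, moduli 5/2 + (1/6)*sqrt(285) and -5/2 + (1/6)*sqrt(285).
Denominator factor (ψ - 6): pole of order 1 at 6, modulus 6.
The radius of convergence is the smallest modulus among the singular points: -5/2 + (1/6)*sqrt(285).

The radius of convergence is -5/2 + (1/6)*sqrt(285).


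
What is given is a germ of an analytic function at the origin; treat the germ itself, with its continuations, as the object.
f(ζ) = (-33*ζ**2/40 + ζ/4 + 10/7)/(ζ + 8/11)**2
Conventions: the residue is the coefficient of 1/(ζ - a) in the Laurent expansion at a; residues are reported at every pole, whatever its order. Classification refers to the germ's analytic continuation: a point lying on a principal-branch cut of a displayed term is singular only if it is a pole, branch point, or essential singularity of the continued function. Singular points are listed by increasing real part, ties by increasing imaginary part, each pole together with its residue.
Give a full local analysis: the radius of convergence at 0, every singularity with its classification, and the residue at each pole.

Denominator factor (ζ + 8/11)^2: pole of order 2 at -8/11, modulus 8/11.
The radius of convergence is the smallest modulus among the singular points: 8/11.
At the order-2 pole -8/11 set g(ζ) = (ζ - (-8/11))^2*f(ζ) = -33*ζ**2/40 + ζ/4 + 10/7.
Order-2 pole: residue = g'(a); g'(-8/11) = 29/20, so the residue is 29/20.

Radius of convergence at 0: 8/11.
At -8/11: a pole of order 2; residue 29/20.


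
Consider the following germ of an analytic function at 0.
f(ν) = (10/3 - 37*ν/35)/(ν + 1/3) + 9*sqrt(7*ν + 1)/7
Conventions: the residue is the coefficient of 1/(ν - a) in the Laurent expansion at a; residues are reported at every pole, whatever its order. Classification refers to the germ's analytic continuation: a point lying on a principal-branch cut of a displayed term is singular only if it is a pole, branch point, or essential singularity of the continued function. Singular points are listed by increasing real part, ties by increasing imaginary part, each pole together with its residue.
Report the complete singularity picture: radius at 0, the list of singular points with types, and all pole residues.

Denominator factor (ν + 1/3): pole of order 1 at -1/3, modulus 1/3.
Branch term (9/7)*sqrt(1 - ν/(-1/7)): its argument vanishes at ν = -1/7, a square-root branch point, modulus 1/7.
The radius of convergence is the smallest modulus among the singular points: 1/7.
The branch term is analytic at -1/3 and contributes nothing to the residue; only the rational part matters.
At the order-1 pole -1/3 set g(ν) = (ν - (-1/3))*(rational part) = 10/3 - 37*ν/35.
Simple pole: residue = g(a) at a = -1/3, which is 129/35.
List the singular points by increasing real part (a conjugate pair: the negative imaginary part first).

Radius of convergence at 0: 1/7.
At -1/3: a pole of order 1; residue 129/35.
At -1/7: an algebraic (square-root) branch point.


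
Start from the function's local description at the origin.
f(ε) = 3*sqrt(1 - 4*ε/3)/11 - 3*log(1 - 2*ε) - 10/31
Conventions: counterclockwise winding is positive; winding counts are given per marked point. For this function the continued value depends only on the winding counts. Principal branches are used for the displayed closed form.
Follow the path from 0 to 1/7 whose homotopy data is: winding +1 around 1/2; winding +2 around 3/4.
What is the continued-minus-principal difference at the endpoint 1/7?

Continued minus principal equals -(6)*pi*i.

The rational part is single-valued and drops out of the difference; each branch term changes only by its own monodromy.
(3/11)*sqrt(1 - ε/(3/4)): winding +2 is even, the square root returns to the same sheet, contribution 0.
(-3)*log(1 - ε/(1/2)): each positive loop around 1/2 adds 2*pi*i to the log, so winding +1 contributes (-3)*(1)*2*pi*i = -(6)*pi*i.
Summing the contributions at ε = 1/7 gives -(6)*pi*i.


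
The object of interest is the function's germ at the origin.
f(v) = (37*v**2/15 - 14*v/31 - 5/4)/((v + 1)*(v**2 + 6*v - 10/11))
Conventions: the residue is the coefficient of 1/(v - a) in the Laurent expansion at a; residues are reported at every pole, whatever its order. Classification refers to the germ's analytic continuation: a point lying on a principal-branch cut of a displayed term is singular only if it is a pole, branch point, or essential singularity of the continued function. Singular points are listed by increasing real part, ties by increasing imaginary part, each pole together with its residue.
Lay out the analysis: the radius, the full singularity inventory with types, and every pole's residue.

Radius of convergence at 0: -3 + (1/11)*sqrt(1199).
At -3 - (1/11)*sqrt(1199): a pole of order 1; residue 332353/241800 + (589607/13178100)*sqrt(1199).
At -1: a pole of order 1; residue -34133/120900.
At -3 + (1/11)*sqrt(1199): a pole of order 1; residue 332353/241800 - (589607/13178100)*sqrt(1199).

Denominator factor (v + 1): pole of order 1 at -1, modulus 1.
Denominator factor (v**2 + 6*v - 10/11): discriminant 436/11, real irrational roots -3 + (1/11)*sqrt(1199) and -3 - (1/11)*sqrt(1199); poles of order 1, moduli -3 + (1/11)*sqrt(1199) and 3 + (1/11)*sqrt(1199).
The radius of convergence is the smallest modulus among the singular points: -3 + (1/11)*sqrt(1199).
The factor v**2 + 6*v - 10/11 splits as (v - a)(v - a') with a = -3 - (1/11)*sqrt(1199), a' = -3 + (1/11)*sqrt(1199). At the order-1 pole a set g(v) = (v - a)*f(v) = [(37*v**2/15 - 14*v/31 - 5/4)/(v + 1)] / (v - a').
Simple pole: residue = g(a) at a = -3 - (1/11)*sqrt(1199), which is 332353/241800 + (589607/13178100)*sqrt(1199).
At the order-1 pole -1 set g(v) = (v - (-1))*f(v) = (37*v**2/15 - 14*v/31 - 5/4)/(v**2 + 6*v - 10/11).
Simple pole: residue = g(a) at a = -1, which is -34133/120900.
The factor v**2 + 6*v - 10/11 splits as (v - a)(v - a') with a = -3 + (1/11)*sqrt(1199), a' = -3 - (1/11)*sqrt(1199). At the order-1 pole a set g(v) = (v - a)*f(v) = [(37*v**2/15 - 14*v/31 - 5/4)/(v + 1)] / (v - a').
Simple pole: residue = g(a) at a = -3 + (1/11)*sqrt(1199), which is 332353/241800 - (589607/13178100)*sqrt(1199).
List the singular points by increasing real part (a conjugate pair: the negative imaginary part first).


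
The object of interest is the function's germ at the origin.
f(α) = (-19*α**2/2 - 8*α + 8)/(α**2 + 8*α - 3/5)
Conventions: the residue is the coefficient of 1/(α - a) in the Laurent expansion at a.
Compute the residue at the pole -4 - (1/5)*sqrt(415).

The residue is 34 + (2697/1660)*sqrt(415).

The factor α**2 + 8*α - 3/5 splits as (α - a)(α - a') with a = -4 - (1/5)*sqrt(415), a' = -4 + (1/5)*sqrt(415). At the order-1 pole a set g(α) = (α - a)*f(α) = [-19*α**2/2 - 8*α + 8] / (α - a').
Simple pole: residue = g(a) at a = -4 - (1/5)*sqrt(415), which is 34 + (2697/1660)*sqrt(415).


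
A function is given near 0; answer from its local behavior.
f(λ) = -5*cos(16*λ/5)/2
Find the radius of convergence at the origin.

The radius of convergence is infinite.

The factor cos(16*λ/5) is entire and contributes no finite singular point.
The polynomial part has no poles.
No finite singular points: the Taylor series at 0 converges everywhere.


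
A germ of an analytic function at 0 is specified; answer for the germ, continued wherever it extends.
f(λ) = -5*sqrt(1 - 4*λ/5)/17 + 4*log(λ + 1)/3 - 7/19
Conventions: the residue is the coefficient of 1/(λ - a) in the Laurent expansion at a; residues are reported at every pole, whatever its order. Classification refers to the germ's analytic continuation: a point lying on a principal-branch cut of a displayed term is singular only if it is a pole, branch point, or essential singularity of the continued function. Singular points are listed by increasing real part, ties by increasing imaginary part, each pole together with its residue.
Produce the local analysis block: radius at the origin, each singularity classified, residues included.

Radius of convergence at 0: 1.
At -1: a logarithmic branch point.
At 5/4: an algebraic (square-root) branch point.

Branch term (4/3)*log(1 - λ/(-1)): its argument vanishes at λ = -1, a logarithmic branch point, modulus 1.
Branch term (-5/17)*sqrt(1 - λ/(5/4)): its argument vanishes at λ = 5/4, a square-root branch point, modulus 5/4.
The radius of convergence is the smallest modulus among the singular points: 1.
List the singular points by increasing real part (a conjugate pair: the negative imaginary part first).


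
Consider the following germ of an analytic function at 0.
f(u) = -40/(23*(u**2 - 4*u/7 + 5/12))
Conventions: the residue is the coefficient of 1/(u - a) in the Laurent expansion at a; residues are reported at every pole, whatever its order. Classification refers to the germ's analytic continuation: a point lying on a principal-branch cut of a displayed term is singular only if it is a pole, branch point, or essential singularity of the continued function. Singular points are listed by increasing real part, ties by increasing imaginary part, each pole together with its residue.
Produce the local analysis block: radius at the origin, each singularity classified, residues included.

Denominator factor (u**2 - 4*u/7 + 5/12): discriminant -197/147, complex-conjugate roots (2/7) + ((1/42)*sqrt(591))*i and (2/7) - ((1/42)*sqrt(591))*i; poles of order 1, moduli (1/6)*sqrt(15) and (1/6)*sqrt(15).
The radius of convergence is the smallest modulus among the singular points: (1/6)*sqrt(15).
The factor u**2 - 4*u/7 + 5/12 splits as (u - a)(u - a') with a = (2/7) - ((1/42)*sqrt(591))*i, a' = (2/7) + ((1/42)*sqrt(591))*i. At the order-1 pole a set g(u) = (u - a)*f(u) = [-40/23] / (u - a').
Simple pole: residue = g(a) at a = (2/7) - ((1/42)*sqrt(591))*i, which is -((280/4531)*sqrt(591))*i.
The factor u**2 - 4*u/7 + 5/12 splits as (u - a)(u - a') with a = (2/7) + ((1/42)*sqrt(591))*i, a' = (2/7) - ((1/42)*sqrt(591))*i. At the order-1 pole a set g(u) = (u - a)*f(u) = [-40/23] / (u - a').
Simple pole: residue = g(a) at a = (2/7) + ((1/42)*sqrt(591))*i, which is ((280/4531)*sqrt(591))*i.
List the singular points by increasing real part (a conjugate pair: the negative imaginary part first).

Radius of convergence at 0: (1/6)*sqrt(15).
At (2/7) - ((1/42)*sqrt(591))*i: a pole of order 1; residue -((280/4531)*sqrt(591))*i.
At (2/7) + ((1/42)*sqrt(591))*i: a pole of order 1; residue ((280/4531)*sqrt(591))*i.


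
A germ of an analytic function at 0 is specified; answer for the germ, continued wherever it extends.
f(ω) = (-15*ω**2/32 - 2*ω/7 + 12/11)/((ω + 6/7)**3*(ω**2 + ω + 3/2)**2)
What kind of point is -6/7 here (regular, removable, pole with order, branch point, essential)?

The denominator factor ω + 6/7 vanishes at -6/7 and appears to the power 3; the numerator there equals 4275/4312, nonzero, and no other factor vanishes.
Hence a pole whose order is the multiplicity, 3.

The point is a pole of order 3.


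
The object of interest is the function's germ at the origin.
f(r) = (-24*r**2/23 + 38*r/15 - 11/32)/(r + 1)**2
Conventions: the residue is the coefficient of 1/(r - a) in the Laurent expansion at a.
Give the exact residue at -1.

The residue is 1594/345.

At the order-2 pole -1 set g(r) = (r - (-1))^2*f(r) = -24*r**2/23 + 38*r/15 - 11/32.
Order-2 pole: residue = g'(a); g'(-1) = 1594/345, so the residue is 1594/345.


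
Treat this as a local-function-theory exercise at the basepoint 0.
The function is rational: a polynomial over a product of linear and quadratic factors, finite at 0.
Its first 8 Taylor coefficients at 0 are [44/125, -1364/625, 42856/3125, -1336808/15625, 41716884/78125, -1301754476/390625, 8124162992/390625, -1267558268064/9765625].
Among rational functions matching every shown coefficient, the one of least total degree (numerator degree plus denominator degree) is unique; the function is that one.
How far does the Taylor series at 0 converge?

The radius of convergence is -7/10 + (1/10)*sqrt(74).

No rational of total degree below 5 reproduces all 8 coefficients; solving the [0/5] Pade equations on them gives f(ρ) = -11/((ρ + 5)**3*(ρ**2 - 7*ρ/5 - 1/4)), whose expansion matches every shown term.
Denominator factor (ρ**2 - 7*ρ/5 - 1/4): discriminant 74/25, real irrational roots 7/10 + (1/10)*sqrt(74) and 7/10 - (1/10)*sqrt(74); poles of order 1, moduli 7/10 + (1/10)*sqrt(74) and -7/10 + (1/10)*sqrt(74).
Denominator factor (ρ + 5)^3: pole of order 3 at -5, modulus 5.
The radius of convergence is the smallest modulus among the singular points: -7/10 + (1/10)*sqrt(74).


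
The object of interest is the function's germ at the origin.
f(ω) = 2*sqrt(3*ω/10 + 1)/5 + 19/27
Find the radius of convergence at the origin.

Branch term (2/5)*sqrt(1 - ω/(-10/3)): its argument vanishes at ω = -10/3, a square-root branch point, modulus 10/3.
The radius of convergence is the smallest modulus among the singular points: 10/3.

The radius of convergence is 10/3.


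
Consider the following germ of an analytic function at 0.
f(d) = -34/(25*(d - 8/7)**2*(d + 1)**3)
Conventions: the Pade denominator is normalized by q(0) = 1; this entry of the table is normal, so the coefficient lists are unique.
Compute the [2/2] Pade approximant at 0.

Taylor coefficients needed (expand at 0): a_0 = -833/800, a_1 = 833/640, a_2 = -32487/10240, a_3 = 15827/4096, a_4 = -4212481/655360.
Write the denominator as Q(d) = 1 + q1*d + q2*d^2. Requiring Q*f - P = O(d^5) with deg P <= 2 kills the coefficients of d^3..d^4 in Q*f:
  d^3: a_3 + q1*a_2 + q2*a_1 = 0, i.e. 15827/4096 + (-32487/10240)*q1 + (833/640)*q2 = 0.
  d^4: a_4 + q1*a_3 + q2*a_2 = 0, i.e. -4212481/655360 + (15827/4096)*q1 + (-32487/10240)*q2 = 0.
Solving this linear system: q1 = 2353/3044, q2 = -52823/48704.
The numerator is Q*f truncated at degree 2: P0 = a_0 = -833/800; P1 = a_1 + q1*a_0 = 302379/608800; P2 = a_2 + q1*a_1 + q2*a_0 = -315707/304400.

The Pade approximant has numerator coefficients [-833/800, 302379/608800, -315707/304400]; denominator coefficients [1, 2353/3044, -52823/48704].


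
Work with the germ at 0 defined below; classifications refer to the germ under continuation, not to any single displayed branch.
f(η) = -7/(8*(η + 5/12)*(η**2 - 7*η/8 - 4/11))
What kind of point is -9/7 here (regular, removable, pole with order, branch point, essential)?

The point is a regular point.

Denominator factors: η + 5/12 = -73/84 at η = -9/7; η**2 - 7*η/8 - 4/11 = 10411/4312 at η = -9/7 — none vanishes.
So the germ continues analytically to -9/7.


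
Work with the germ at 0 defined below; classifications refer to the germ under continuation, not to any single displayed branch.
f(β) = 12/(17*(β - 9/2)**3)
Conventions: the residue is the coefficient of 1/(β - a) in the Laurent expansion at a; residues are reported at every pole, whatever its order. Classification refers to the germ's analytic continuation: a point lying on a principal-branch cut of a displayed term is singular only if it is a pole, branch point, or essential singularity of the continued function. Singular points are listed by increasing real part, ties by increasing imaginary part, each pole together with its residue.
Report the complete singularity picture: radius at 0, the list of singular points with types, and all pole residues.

Denominator factor (β - 9/2)^3: pole of order 3 at 9/2, modulus 9/2.
The radius of convergence is the smallest modulus among the singular points: 9/2.
At the order-3 pole 9/2 set g(β) = (β - (9/2))^3*f(β) = 12/17.
Order-3 pole: residue = g''(a)/2; g''(9/2) = 0, so the residue is 0.

Radius of convergence at 0: 9/2.
At 9/2: a pole of order 3; residue 0.


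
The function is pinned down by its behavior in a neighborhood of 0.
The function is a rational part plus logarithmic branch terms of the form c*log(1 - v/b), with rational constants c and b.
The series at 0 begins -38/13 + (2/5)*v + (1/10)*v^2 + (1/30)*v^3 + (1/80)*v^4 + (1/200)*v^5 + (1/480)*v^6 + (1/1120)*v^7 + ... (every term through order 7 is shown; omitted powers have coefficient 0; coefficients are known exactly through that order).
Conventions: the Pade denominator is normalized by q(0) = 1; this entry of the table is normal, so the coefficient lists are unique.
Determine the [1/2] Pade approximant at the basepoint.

The Pade approximant has numerator coefficients [-38/13, 36926/28665]; denominator coefficients [1, -134/441, -13/1764].

Taylor coefficients needed (read off): a_0 = -38/13, a_1 = 2/5, a_2 = 1/10, a_3 = 1/30.
Write the denominator as Q(v) = 1 + q1*v + q2*v^2. Requiring Q*f - P = O(v^4) with deg P <= 1 kills the coefficients of v^2..v^3 in Q*f:
  v^2: a_2 + q1*a_1 + q2*a_0 = 0, i.e. 1/10 + (2/5)*q1 + (-38/13)*q2 = 0.
  v^3: a_3 + q1*a_2 + q2*a_1 = 0, i.e. 1/30 + (1/10)*q1 + (2/5)*q2 = 0.
Solving this linear system: q1 = -134/441, q2 = -13/1764.
The numerator is Q*f truncated at degree 1: P0 = a_0 = -38/13; P1 = a_1 + q1*a_0 = 36926/28665.


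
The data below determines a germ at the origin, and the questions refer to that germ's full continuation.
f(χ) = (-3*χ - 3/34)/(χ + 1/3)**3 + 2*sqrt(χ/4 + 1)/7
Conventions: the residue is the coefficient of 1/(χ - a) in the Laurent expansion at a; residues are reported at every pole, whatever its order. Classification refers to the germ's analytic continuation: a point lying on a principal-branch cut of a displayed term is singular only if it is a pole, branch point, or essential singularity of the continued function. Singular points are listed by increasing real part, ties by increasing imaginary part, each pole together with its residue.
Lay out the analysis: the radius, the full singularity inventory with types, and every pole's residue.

Radius of convergence at 0: 1/3.
At -4: an algebraic (square-root) branch point.
At -1/3: a pole of order 3; residue 0.

Denominator factor (χ + 1/3)^3: pole of order 3 at -1/3, modulus 1/3.
Branch term (2/7)*sqrt(1 - χ/(-4)): its argument vanishes at χ = -4, a square-root branch point, modulus 4.
The radius of convergence is the smallest modulus among the singular points: 1/3.
The branch term is analytic at -1/3 and contributes nothing to the residue; only the rational part matters.
At the order-3 pole -1/3 set g(χ) = (χ - (-1/3))^3*(rational part) = -3*χ - 3/34.
Order-3 pole: residue = g''(a)/2; g''(-1/3) = 0, so the residue is 0.
List the singular points by increasing real part (a conjugate pair: the negative imaginary part first).


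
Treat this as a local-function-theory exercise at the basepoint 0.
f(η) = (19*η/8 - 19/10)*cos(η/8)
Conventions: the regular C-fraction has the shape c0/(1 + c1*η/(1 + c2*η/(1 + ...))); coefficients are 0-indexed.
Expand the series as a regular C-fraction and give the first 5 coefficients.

The regular C-fraction coefficients are [-19/10, 5/4, -201/160, 1/160, 25/4824].

Taylor coefficients (expand at 0): a_0 = -19/10, a_1 = 19/8, a_2 = 19/1280, a_3 = -19/1024, a_4 = -19/983040.
c0 = a_0 = -19/10. Peel one level at a time: if S = 1 + c*η/S' with S'(0) = 1, then c is the η-coefficient of S and S' = c*η/(S - 1).
S_1 = c0/f = 1 + (5/4)*η + (201/128)*η^2 + ...; c1 = 5/4.
S_2 = c1*η/(S_1 - 1) = 1 + (-201/160)*η + (201/25600)*η^2 + ...; c2 = -201/160.
S_3 = c2*η/(S_2 - 1) = 1 + (1/160)*η + (-5/154368)*η^2 + ...; c3 = 1/160.
S_4 = c3*η/(S_3 - 1) = 1 + (25/4824)*η + ...; c4 = 25/4824.


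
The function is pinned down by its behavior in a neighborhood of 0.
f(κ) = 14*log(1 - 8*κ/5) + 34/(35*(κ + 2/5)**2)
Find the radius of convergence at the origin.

Denominator factor (κ + 2/5)^2: pole of order 2 at -2/5, modulus 2/5.
Branch term (14)*log(1 - κ/(5/8)): its argument vanishes at κ = 5/8, a logarithmic branch point, modulus 5/8.
The radius of convergence is the smallest modulus among the singular points: 2/5.

The radius of convergence is 2/5.


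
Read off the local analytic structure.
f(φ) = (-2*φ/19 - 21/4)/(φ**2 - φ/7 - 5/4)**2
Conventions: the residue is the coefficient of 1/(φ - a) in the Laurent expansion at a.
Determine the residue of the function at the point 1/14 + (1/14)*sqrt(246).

The factor φ**2 - φ/7 - 5/4 splits as (φ - a)(φ - a') with a = 1/14 + (1/14)*sqrt(246), a' = 1/14 - (1/14)*sqrt(246). At the order-2 pole a set g(φ) = (φ - a)^2*f(φ) = [-2*φ/19 - 21/4] / (φ - a')^2.
Order-2 pole: residue = g'(a); g'(1/14 + (1/14)*sqrt(246)) = (137053/2299608)*sqrt(246), so the residue is (137053/2299608)*sqrt(246).

The residue is (137053/2299608)*sqrt(246).


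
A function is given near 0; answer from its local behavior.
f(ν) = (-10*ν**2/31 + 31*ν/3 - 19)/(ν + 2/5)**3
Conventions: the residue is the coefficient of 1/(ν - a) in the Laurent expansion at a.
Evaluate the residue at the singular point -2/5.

The residue is -10/31.

At the order-3 pole -2/5 set g(ν) = (ν - (-2/5))^3*f(ν) = -10*ν**2/31 + 31*ν/3 - 19.
Order-3 pole: residue = g''(a)/2; g''(-2/5) = -20/31, so the residue is -10/31.


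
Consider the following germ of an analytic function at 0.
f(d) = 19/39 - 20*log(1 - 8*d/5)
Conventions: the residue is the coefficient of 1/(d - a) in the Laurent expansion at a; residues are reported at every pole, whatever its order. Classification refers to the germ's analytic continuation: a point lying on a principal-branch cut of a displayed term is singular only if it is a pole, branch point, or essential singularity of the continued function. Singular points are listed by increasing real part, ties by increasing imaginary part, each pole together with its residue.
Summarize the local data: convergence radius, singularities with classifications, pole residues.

Radius of convergence at 0: 5/8.
At 5/8: a logarithmic branch point.

Branch term (-20)*log(1 - d/(5/8)): its argument vanishes at d = 5/8, a logarithmic branch point, modulus 5/8.
The radius of convergence is the smallest modulus among the singular points: 5/8.


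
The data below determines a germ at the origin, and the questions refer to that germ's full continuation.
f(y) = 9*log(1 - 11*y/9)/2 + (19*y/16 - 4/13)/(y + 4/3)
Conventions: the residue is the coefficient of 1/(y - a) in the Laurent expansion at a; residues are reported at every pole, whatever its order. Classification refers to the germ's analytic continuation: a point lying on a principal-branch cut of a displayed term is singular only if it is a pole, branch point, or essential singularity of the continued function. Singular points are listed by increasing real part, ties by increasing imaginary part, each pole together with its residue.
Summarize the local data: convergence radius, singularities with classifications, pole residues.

Radius of convergence at 0: 9/11.
At -4/3: a pole of order 1; residue -295/156.
At 9/11: a logarithmic branch point.

Denominator factor (y + 4/3): pole of order 1 at -4/3, modulus 4/3.
Branch term (9/2)*log(1 - y/(9/11)): its argument vanishes at y = 9/11, a logarithmic branch point, modulus 9/11.
The radius of convergence is the smallest modulus among the singular points: 9/11.
The branch term is analytic at -4/3 and contributes nothing to the residue; only the rational part matters.
At the order-1 pole -4/3 set g(y) = (y - (-4/3))*(rational part) = 19*y/16 - 4/13.
Simple pole: residue = g(a) at a = -4/3, which is -295/156.
List the singular points by increasing real part (a conjugate pair: the negative imaginary part first).


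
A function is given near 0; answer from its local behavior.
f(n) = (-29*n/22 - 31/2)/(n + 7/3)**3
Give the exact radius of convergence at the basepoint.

Denominator factor (n + 7/3)^3: pole of order 3 at -7/3, modulus 7/3.
The radius of convergence is the smallest modulus among the singular points: 7/3.

The radius of convergence is 7/3.


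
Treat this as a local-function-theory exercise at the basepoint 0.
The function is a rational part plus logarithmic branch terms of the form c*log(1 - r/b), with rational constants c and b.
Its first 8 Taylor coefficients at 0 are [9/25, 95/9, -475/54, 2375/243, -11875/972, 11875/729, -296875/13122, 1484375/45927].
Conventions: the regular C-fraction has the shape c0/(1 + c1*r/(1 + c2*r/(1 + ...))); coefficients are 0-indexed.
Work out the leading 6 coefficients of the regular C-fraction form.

The regular C-fraction coefficients are [9/25, -2375/81, 4885/162, 15/1954, 2420/2931, 977/4356].

Taylor coefficients (read off): a_0 = 9/25, a_1 = 95/9, a_2 = -475/54, a_3 = 2375/243, a_4 = -11875/972, a_5 = 11875/729.
c0 = a_0 = 9/25. Peel one level at a time: if S = 1 + c*r/S' with S'(0) = 1, then c is the r-coefficient of S and S' = c*r/(S - 1).
S_1 = c0/f = 1 + (-2375/81)*r + (11601875/13122)*r^2 + ...; c1 = -2375/81.
S_2 = c1*r/(S_1 - 1) = 1 + (4885/162)*r + (-25/108)*r^2 + ...; c2 = 4885/162.
S_3 = c2*r/(S_2 - 1) = 1 + (15/1954)*r + (-6050/954529)*r^2 + ...; c3 = 15/1954.
S_4 = c3*r/(S_3 - 1) = 1 + (2420/2931)*r + (-5/27)*r^2 + ...; c4 = 2420/2931.
S_5 = c4*r/(S_4 - 1) = 1 + (977/4356)*r + ...; c5 = 977/4356.


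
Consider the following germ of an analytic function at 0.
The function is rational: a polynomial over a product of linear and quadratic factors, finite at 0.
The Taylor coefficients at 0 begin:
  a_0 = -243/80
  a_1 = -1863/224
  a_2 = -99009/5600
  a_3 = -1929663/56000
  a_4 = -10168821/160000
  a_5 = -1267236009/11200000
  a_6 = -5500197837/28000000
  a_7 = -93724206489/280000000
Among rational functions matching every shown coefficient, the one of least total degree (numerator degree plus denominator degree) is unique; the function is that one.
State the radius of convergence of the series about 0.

No rational of total degree below 5 reproduces all 8 coefficients; solving the [2/3] Pade equations on them gives f(u) = (u**2 - 6*u/35 - 9/2)/((u - 2/3)**2*(u + 10/3)), whose expansion matches every shown term.
Denominator factor (u + 10/3): pole of order 1 at -10/3, modulus 10/3.
Denominator factor (u - 2/3)^2: pole of order 2 at 2/3, modulus 2/3.
The radius of convergence is the smallest modulus among the singular points: 2/3.

The radius of convergence is 2/3.


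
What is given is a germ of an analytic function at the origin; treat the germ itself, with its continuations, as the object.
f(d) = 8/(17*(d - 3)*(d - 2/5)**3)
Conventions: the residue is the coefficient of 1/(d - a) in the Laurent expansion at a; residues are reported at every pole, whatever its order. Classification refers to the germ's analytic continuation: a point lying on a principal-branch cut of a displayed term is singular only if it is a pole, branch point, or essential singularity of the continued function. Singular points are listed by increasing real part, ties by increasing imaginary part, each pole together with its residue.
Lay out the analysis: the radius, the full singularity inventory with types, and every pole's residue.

Denominator factor (d - 2/5)^3: pole of order 3 at 2/5, modulus 2/5.
Denominator factor (d - 3): pole of order 1 at 3, modulus 3.
The radius of convergence is the smallest modulus among the singular points: 2/5.
At the order-3 pole 2/5 set g(d) = (d - (2/5))^3*f(d) = 8/(17*(d - 3)).
Order-3 pole: residue = g''(a)/2; g''(2/5) = -2000/37349, so the residue is -1000/37349.
At the order-1 pole 3 set g(d) = (d - (3))*f(d) = 8/(17*(d - 2/5)**3).
Simple pole: residue = g(a) at a = 3, which is 1000/37349.
List the singular points by increasing real part (a conjugate pair: the negative imaginary part first).

Radius of convergence at 0: 2/5.
At 2/5: a pole of order 3; residue -1000/37349.
At 3: a pole of order 1; residue 1000/37349.


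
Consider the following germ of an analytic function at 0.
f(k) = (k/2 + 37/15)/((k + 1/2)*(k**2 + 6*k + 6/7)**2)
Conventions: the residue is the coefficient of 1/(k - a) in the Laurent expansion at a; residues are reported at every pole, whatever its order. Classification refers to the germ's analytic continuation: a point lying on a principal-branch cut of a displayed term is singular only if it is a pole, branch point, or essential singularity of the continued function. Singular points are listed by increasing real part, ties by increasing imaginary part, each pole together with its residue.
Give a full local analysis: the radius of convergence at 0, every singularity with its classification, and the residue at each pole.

Radius of convergence at 0: 3 - (1/7)*sqrt(399).
At -3 - (1/7)*sqrt(399): a pole of order 2; residue -13034/42135 + (1688071/109517292)*sqrt(399).
At -1/2: a pole of order 1; residue 26068/42135.
At -3 + (1/7)*sqrt(399): a pole of order 2; residue -13034/42135 - (1688071/109517292)*sqrt(399).


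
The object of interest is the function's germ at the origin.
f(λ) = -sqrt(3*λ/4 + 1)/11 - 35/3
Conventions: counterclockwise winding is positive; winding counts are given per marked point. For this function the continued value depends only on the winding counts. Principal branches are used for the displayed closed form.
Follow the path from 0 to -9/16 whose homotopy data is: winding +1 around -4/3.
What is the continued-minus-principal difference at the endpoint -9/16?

Continued minus principal equals (1/44)*sqrt(37).

The rational part is single-valued and drops out of the difference; each branch term changes only by its own monodromy.
(-1/11)*sqrt(1 - λ/(-4/3)): winding +1 is odd, the square root flips sign, contributing -2*(-1/11)*sqrt(1 - (-9/16)/(-4/3)) = -2*(-1/11)*sqrt(37/64) = (1/44)*sqrt(37).
Summing the contributions at λ = -9/16 gives (1/44)*sqrt(37).


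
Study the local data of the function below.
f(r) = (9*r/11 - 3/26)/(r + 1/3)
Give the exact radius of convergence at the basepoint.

The radius of convergence is 1/3.

Denominator factor (r + 1/3): pole of order 1 at -1/3, modulus 1/3.
The radius of convergence is the smallest modulus among the singular points: 1/3.


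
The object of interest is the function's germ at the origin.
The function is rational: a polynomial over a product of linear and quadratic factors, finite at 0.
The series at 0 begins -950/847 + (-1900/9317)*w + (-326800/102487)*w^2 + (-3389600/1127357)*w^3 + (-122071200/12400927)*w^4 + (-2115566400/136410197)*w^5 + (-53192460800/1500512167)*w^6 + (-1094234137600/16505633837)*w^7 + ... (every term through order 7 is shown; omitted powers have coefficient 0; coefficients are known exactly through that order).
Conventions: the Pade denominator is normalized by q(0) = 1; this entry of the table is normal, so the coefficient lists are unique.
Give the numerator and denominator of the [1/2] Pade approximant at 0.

Taylor coefficients needed (read off): a_0 = -950/847, a_1 = -1900/9317, a_2 = -326800/102487, a_3 = -3389600/1127357.
Write the denominator as Q(w) = 1 + q1*w + q2*w^2. Requiring Q*f - P = O(w^4) with deg P <= 1 kills the coefficients of w^2..w^3 in Q*f:
  w^2: a_2 + q1*a_1 + q2*a_0 = 0, i.e. -326800/102487 + (-1900/9317)*q1 + (-950/847)*q2 = 0.
  w^3: a_3 + q1*a_2 + q2*a_1 = 0, i.e. -3389600/1127357 + (-326800/102487)*q1 + (-1900/9317)*q2 = 0.
Solving this linear system: q1 = -144/187, q2 = -5560/2057.
The numerator is Q*f truncated at degree 1: P0 = a_0 = -950/847; P1 = a_1 + q1*a_0 = 9500/14399.

The Pade approximant has numerator coefficients [-950/847, 9500/14399]; denominator coefficients [1, -144/187, -5560/2057].


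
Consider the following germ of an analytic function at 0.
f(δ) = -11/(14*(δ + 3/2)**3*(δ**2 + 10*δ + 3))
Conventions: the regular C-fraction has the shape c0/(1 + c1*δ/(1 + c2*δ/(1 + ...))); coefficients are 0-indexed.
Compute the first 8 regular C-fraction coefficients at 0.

The regular C-fraction coefficients are [-44/567, 16/3, -25/16, 3289/3600, -201856/740025, 2706150/5186753, -20329309/256055913, 380042807/1003602789].

Taylor coefficients (expand at 0): a_0 = -44/567, a_1 = 704/1701, a_2 = -7964/5103, a_3 = 27016/5103, a_4 = -29524/1701, a_5 = 369424/6561, a_6 = -75266444/413343, a_7 = 104227640/177147.
c0 = a_0 = -44/567. Peel one level at a time: if S = 1 + c*δ/S' with S'(0) = 1, then c is the δ-coefficient of S and S' = c*δ/(S - 1).
S_1 = c0/f = 1 + (16/3)*δ + (25/3)*δ^2 + ...; c1 = 16/3.
S_2 = c1*δ/(S_1 - 1) = 1 + (-25/16)*δ + (3289/2304)*δ^2 + ...; c2 = -25/16.
S_3 = c2*δ/(S_2 - 1) = 1 + (3289/3600)*δ + (12616/50625)*δ^2 + ...; c3 = 3289/3600.
S_4 = c3*δ/(S_3 - 1) = 1 + (-201856/740025)*δ + (4618496/32452563)*δ^2 + ...; c4 = -201856/740025.
S_5 = c4*δ/(S_4 - 1) = 1 + (2706150/5186753)*δ + (309050/7460787)*δ^2 + ...; c5 = 2706150/5186753.
S_6 = c5*δ/(S_5 - 1) = 1 + (-20329309/256055913)*δ + (792619399/26363692161)*δ^2 + ...; c6 = -20329309/256055913.
S_7 = c6*δ/(S_6 - 1) = 1 + (380042807/1003602789)*δ + ...; c7 = 380042807/1003602789.
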